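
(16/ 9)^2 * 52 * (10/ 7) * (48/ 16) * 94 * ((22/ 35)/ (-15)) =-55058432/19845 = -2774.42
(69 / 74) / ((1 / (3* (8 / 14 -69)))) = -191.42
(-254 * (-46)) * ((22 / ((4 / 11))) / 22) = 32131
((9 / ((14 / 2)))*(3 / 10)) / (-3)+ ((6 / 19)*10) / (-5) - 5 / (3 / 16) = -109433/3990 = -27.43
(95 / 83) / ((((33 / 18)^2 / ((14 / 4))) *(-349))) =-11970/3505007 = 0.00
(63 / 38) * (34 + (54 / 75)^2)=57.23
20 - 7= 13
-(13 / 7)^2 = -3.45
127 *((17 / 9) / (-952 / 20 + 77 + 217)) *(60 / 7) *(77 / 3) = 53975/252 = 214.19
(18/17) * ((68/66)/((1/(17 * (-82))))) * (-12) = 200736/11 = 18248.73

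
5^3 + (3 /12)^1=501/4 = 125.25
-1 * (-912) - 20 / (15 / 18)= 888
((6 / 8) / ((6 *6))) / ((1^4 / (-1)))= -1/48 = -0.02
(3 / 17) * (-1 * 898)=-2694/17 = -158.47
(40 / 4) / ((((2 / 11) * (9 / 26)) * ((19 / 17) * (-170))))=-143/171 = -0.84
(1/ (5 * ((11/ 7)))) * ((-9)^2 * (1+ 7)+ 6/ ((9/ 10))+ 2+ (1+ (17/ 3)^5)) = 2211538/2673 = 827.36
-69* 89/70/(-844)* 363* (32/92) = 96921/7385 = 13.12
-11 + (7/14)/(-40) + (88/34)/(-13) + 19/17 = -10.09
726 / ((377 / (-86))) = -62436/377 = -165.61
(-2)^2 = 4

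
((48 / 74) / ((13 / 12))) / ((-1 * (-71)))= 288/34151 = 0.01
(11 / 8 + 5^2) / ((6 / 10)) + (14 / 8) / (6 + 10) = 8461/192 = 44.07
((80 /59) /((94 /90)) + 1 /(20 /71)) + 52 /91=2104021/388220 = 5.42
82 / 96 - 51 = -2407/48 = -50.15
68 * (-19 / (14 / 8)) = -5168/7 = -738.29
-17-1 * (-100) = 83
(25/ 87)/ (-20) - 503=-175049/348 = -503.01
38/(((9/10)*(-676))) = -95/1521 = -0.06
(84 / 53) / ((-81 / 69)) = -644/477 = -1.35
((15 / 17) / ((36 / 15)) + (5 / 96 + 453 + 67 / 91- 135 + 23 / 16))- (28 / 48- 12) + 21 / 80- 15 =78531329/247520 = 317.27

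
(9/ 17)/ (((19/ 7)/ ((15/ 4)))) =945/1292 = 0.73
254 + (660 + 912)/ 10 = 411.20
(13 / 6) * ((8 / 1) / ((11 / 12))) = 208/11 = 18.91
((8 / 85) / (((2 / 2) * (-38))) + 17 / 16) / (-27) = -27391/697680 = -0.04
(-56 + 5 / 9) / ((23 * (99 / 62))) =-1.51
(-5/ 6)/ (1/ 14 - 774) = 7/6501 = 0.00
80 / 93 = 0.86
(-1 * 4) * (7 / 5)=-28/5 = -5.60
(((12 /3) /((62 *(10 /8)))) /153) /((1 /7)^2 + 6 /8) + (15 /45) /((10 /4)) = 95806/716193 = 0.13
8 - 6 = 2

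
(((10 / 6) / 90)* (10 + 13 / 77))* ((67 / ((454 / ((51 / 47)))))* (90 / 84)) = 1486395/46004728 = 0.03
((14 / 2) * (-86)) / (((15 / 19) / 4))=-45752/15 = -3050.13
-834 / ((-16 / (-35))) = -14595/8 = -1824.38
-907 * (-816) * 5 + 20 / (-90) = 33305038/9 = 3700559.78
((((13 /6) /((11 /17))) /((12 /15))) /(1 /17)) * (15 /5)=18785/88 = 213.47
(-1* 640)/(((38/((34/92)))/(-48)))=130560/437 = 298.76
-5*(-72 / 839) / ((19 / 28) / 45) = 453600/15941 = 28.45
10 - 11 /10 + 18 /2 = 179/10 = 17.90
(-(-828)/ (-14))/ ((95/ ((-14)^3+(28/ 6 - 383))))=68034/35 = 1943.83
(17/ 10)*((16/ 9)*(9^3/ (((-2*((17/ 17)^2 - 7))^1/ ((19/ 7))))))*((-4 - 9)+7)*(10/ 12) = -17442/7 = -2491.71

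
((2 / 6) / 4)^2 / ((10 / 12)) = 1/120 = 0.01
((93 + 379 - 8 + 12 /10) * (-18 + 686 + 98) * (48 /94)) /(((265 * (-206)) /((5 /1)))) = -16.67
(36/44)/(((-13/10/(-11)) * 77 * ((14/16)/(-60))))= -43200/7007 = -6.17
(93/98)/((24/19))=589/784 = 0.75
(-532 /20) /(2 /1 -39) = 133/185 = 0.72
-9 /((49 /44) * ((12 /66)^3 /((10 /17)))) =-658845/833 = -790.93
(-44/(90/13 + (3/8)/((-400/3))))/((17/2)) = -3660800/4894011 = -0.75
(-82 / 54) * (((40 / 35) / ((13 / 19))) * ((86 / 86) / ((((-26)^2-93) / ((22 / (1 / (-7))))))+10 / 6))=-1389736/390663 = -3.56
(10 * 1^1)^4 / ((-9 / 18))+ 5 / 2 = -39995/2 = -19997.50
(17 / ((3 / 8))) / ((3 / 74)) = 10064/9 = 1118.22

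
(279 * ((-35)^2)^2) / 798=19936875/38 = 524654.61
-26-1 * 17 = -43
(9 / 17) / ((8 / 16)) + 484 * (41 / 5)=337438/85 = 3969.86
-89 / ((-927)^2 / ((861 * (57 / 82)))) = -11837/190962 = -0.06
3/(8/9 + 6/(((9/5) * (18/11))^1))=81/79 = 1.03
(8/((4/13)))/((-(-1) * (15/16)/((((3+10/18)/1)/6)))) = 6656/405 = 16.43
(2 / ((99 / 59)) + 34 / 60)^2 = 3031081/980100 = 3.09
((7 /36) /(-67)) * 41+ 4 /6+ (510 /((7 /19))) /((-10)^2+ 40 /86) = 322517/22512 = 14.33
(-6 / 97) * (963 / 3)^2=-618246/97 = -6373.67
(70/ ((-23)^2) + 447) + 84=531.13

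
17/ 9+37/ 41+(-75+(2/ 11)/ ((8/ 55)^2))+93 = 346979/11808 = 29.39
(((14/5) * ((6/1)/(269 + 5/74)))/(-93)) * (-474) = 327376/1028735 = 0.32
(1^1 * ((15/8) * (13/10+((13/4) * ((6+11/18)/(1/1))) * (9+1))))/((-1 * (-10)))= 38909/960 = 40.53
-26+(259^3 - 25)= 17373928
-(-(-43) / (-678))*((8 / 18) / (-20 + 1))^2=344/9912699 = 0.00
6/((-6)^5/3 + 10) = -3/1291 = 0.00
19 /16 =1.19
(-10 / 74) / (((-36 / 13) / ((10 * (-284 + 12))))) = -44200/333 = -132.73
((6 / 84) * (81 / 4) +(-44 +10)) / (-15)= 1823/840 = 2.17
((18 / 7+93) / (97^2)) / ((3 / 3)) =0.01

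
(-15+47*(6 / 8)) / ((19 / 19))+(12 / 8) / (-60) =20.22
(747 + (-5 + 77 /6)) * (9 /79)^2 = 122283/12482 = 9.80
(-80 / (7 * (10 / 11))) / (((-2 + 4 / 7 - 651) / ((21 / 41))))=1848/187247 = 0.01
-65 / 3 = -21.67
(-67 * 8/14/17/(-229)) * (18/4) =1206/27251 = 0.04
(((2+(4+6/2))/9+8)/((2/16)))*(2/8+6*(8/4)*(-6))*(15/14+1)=-10701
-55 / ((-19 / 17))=935/19 = 49.21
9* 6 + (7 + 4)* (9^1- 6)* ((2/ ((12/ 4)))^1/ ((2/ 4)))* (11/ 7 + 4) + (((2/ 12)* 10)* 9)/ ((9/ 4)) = 6422/21 = 305.81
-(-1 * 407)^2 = -165649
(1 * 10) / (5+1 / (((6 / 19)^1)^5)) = 77760/2514979 = 0.03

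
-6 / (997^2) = -6/994009 = 0.00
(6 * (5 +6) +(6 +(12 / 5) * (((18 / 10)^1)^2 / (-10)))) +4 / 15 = 134042/1875 = 71.49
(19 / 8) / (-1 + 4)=19/24 = 0.79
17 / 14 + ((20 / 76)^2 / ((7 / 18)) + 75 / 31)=597197/156674 = 3.81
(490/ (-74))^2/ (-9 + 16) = 8575/1369 = 6.26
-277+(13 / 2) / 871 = -37117/134 = -276.99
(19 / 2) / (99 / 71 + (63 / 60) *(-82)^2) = 6745/5013732 = 0.00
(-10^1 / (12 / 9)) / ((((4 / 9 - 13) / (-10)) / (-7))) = 4725/113 = 41.81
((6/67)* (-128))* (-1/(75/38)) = 9728/1675 = 5.81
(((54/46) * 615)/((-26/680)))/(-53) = 5645700/15847 = 356.26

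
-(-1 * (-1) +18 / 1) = -19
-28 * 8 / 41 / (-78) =112/1599 = 0.07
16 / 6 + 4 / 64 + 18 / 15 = 943/240 = 3.93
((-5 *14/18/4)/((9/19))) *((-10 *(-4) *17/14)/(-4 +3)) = 8075/81 = 99.69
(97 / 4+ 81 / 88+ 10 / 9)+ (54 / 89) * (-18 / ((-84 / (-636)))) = -27832927/493416 = -56.41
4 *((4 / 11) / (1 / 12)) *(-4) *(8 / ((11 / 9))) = -55296/121 = -456.99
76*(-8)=-608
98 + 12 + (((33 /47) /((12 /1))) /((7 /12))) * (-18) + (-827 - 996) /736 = 25598889/242144 = 105.72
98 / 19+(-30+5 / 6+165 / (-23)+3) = -73895/2622 = -28.18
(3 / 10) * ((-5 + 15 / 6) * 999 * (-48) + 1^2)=35964.30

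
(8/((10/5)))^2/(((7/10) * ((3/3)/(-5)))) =-114.29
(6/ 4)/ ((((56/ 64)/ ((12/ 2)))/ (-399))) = -4104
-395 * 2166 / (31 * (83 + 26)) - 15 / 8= -6895245/27032 = -255.08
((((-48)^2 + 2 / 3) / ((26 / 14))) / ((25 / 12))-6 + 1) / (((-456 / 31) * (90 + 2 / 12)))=-0.45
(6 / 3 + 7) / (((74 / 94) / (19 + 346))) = 154395/37 = 4172.84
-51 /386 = -0.13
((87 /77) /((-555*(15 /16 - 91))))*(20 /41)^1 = 1856/168321769 = 0.00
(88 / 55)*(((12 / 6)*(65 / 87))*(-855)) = -59280/29 = -2044.14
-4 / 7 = -0.57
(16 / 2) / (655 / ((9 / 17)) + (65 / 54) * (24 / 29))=696/107725 = 0.01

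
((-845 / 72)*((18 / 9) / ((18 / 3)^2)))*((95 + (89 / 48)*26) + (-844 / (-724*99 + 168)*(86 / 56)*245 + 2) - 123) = -357834685/20594304 = -17.38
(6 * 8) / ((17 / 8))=384/17 = 22.59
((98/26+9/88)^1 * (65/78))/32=22145/219648 = 0.10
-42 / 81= -14/27 = -0.52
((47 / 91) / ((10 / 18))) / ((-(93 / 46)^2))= -99452/437255 = -0.23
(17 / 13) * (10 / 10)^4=17/13 = 1.31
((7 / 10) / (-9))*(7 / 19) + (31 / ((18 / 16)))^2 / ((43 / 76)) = 888098797/661770 = 1342.01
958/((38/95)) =2395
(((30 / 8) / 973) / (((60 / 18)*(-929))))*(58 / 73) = -261/263943764 = 0.00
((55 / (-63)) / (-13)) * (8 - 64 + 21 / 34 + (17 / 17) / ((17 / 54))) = -97625/27846 = -3.51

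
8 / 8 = 1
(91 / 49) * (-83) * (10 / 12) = -5395/42 = -128.45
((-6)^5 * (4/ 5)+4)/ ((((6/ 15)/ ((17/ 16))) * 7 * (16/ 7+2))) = -132107/240 = -550.45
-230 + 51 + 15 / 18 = -1069/6 = -178.17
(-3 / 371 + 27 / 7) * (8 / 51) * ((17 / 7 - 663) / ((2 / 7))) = -73984/53 = -1395.92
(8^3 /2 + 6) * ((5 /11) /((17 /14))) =18340/187 = 98.07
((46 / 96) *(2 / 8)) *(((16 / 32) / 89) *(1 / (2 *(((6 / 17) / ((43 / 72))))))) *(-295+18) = -4657201/29528064 = -0.16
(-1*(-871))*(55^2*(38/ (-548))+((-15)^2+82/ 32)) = 33983807/2192 = 15503.56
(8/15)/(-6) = -4/45 = -0.09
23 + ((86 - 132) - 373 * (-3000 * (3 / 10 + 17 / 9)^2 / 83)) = 144706027/2241 = 64572.08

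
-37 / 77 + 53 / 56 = 41/88 = 0.47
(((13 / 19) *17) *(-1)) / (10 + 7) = -13/19 = -0.68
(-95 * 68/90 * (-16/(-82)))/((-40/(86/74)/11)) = 305558/68265 = 4.48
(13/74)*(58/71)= 377/2627 = 0.14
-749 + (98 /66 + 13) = -24239/33 = -734.52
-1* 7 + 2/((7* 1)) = -47/7 = -6.71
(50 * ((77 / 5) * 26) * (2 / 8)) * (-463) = -2317315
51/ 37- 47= -1688/37 = -45.62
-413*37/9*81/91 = -19647/13 = -1511.31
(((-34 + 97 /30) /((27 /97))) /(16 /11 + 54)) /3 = -984841/1482300 = -0.66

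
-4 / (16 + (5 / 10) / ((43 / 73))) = -0.24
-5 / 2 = -2.50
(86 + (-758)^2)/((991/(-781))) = -448801650/991 = -452877.55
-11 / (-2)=11/2 = 5.50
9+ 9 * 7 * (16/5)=1053/5 = 210.60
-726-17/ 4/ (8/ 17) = -23521/32 = -735.03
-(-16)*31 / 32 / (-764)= -31/1528 = -0.02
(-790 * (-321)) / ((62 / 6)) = 24540.97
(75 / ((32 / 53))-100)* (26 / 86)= 10075/1376 = 7.32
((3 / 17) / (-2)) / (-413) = 3/14042 = 0.00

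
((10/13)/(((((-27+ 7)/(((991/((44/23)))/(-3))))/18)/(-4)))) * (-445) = 30428655/143 = 212787.80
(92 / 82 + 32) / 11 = 1358/451 = 3.01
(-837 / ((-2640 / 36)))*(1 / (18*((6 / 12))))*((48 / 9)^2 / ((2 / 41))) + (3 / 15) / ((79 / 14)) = 3213242/4345 = 739.53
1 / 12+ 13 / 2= 79/12 = 6.58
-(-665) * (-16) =-10640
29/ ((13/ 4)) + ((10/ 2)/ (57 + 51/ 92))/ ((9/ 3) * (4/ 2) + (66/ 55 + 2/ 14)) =31612768/3538119 = 8.93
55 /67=0.82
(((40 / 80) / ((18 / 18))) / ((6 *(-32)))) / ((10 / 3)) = -1/1280 = 0.00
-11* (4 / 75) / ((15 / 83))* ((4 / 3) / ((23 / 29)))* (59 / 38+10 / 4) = -32619664/1474875 = -22.12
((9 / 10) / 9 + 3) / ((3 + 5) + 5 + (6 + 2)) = 31/210 = 0.15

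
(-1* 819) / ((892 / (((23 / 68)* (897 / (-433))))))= 16896789/26264048 = 0.64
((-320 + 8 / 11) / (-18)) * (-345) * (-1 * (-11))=-201940/3 = -67313.33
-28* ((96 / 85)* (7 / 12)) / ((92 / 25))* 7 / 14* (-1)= 980/391 = 2.51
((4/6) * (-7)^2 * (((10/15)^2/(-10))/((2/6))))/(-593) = 196/26685 = 0.01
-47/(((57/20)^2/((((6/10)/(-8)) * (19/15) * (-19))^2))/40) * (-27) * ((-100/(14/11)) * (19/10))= -21276618/7 = -3039516.86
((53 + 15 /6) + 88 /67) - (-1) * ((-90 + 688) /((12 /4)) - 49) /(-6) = 19150/603 = 31.76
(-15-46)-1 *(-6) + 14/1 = -41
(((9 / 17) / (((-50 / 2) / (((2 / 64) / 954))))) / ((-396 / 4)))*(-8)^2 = 1/2229975 = 0.00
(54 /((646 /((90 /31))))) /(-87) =-810/290377 = 0.00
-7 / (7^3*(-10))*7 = 0.01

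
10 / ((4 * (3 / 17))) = 14.17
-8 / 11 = -0.73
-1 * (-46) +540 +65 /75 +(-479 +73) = 180.87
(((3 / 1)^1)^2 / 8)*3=3.38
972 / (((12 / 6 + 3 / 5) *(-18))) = -270/13 = -20.77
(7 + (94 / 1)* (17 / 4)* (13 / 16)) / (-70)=-10611/2240 = -4.74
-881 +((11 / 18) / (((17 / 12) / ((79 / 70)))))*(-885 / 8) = -889983/952 = -934.86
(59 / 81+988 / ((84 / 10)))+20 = 78443/567 = 138.35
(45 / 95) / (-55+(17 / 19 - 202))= -3/1622 = 0.00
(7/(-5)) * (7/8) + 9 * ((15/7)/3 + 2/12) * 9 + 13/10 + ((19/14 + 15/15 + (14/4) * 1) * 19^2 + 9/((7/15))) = 617441/280 = 2205.15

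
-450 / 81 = -50/9 = -5.56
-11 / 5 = -2.20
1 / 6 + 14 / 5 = 89/30 = 2.97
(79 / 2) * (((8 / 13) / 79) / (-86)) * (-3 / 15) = 2/2795 = 0.00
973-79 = 894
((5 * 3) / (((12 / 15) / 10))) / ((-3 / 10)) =-625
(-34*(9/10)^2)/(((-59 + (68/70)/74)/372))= 33167799/190970 = 173.68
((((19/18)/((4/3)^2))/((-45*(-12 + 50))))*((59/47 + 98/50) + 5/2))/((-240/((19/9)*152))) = 1616197/609120000 = 0.00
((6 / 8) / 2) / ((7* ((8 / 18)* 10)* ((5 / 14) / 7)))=189/800 = 0.24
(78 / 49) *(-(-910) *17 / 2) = 86190/7 = 12312.86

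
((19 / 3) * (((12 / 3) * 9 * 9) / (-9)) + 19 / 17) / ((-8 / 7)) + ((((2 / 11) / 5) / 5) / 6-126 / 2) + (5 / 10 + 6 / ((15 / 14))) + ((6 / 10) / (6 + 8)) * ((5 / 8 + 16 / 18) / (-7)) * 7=74119973/523600 = 141.56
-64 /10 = -32/5 = -6.40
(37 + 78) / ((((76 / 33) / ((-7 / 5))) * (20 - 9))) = -483/76 = -6.36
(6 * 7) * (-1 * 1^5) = -42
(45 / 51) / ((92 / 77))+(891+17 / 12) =1047671/1173 = 893.16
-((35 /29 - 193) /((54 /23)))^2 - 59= -5661780/841 = -6732.20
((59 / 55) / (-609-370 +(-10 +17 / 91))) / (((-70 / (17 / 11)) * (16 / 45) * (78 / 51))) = 17051/387122560 = 0.00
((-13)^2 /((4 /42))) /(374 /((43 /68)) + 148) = 152607/63592 = 2.40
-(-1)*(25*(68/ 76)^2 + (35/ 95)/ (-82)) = 20.01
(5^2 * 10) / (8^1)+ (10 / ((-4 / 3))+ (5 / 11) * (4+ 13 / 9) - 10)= 6425/396 = 16.22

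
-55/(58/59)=-3245/58 = -55.95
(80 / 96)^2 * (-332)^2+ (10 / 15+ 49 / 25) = 76547.07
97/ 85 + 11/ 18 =2681/1530 = 1.75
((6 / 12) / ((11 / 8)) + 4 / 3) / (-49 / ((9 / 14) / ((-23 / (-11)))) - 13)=-168/17065 = -0.01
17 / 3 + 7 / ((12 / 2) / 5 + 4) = 547/78 = 7.01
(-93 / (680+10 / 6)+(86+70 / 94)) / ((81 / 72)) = 7399424/96115 = 76.99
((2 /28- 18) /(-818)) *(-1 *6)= -753/5726 = -0.13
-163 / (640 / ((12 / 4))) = -489/640 = -0.76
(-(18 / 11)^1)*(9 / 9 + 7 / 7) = -36/11 = -3.27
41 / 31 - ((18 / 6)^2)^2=-2470/31 = -79.68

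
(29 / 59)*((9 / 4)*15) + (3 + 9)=28.59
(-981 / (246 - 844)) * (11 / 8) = 10791/4784 = 2.26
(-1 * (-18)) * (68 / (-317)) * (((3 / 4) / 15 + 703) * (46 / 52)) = -49480659/20605 = -2401.39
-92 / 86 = -46/43 = -1.07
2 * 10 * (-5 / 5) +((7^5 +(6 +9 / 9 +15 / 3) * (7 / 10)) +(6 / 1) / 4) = 16796.90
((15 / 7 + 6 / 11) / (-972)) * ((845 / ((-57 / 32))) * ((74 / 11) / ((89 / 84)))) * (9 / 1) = 46022080/613833 = 74.97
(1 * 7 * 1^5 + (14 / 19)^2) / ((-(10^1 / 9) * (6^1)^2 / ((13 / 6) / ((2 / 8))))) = -1.63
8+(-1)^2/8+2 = 81/8 = 10.12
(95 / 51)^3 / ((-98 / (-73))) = 62588375/12999798 = 4.81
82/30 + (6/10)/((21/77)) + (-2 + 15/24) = 427/120 = 3.56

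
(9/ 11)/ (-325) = -9/3575 = 0.00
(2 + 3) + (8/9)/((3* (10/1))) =679/135 = 5.03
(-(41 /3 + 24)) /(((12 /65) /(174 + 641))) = -5986175/36 = -166282.64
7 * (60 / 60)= 7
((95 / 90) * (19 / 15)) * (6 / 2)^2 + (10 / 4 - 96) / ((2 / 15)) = -41353/60 = -689.22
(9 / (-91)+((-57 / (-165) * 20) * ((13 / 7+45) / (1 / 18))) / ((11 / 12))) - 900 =60086835/11011 = 5456.98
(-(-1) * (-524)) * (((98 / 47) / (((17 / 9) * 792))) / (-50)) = 6419/439450 = 0.01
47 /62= 0.76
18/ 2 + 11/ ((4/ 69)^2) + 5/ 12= 157565/48 = 3282.60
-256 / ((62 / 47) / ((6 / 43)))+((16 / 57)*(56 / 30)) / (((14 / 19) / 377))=241.01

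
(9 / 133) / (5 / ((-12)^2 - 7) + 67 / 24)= 29592/1236767 = 0.02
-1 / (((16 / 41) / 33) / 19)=-25707/16 = -1606.69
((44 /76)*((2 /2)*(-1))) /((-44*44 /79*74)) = 79/247456 = 0.00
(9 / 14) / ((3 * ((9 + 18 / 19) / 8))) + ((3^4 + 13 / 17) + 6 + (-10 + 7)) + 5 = 674258/7497 = 89.94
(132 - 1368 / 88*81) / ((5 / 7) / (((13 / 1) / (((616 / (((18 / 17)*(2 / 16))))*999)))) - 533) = -161187/36456101 = 0.00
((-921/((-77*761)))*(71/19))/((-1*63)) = -21797/23380203 = 0.00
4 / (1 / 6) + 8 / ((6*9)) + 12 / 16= 2689/108 = 24.90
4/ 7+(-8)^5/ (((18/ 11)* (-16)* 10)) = 39604/315 = 125.73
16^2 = 256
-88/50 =-44/25 = -1.76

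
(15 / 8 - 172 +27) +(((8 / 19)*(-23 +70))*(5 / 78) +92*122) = 65694947/5928 = 11082.14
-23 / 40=-0.58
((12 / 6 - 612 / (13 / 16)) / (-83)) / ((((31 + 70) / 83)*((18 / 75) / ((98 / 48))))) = 5981675/94536 = 63.27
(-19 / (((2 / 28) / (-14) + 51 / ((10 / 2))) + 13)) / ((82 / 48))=-148960/310657 = -0.48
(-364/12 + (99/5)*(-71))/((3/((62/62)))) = -21542/45 = -478.71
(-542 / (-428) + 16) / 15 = 739/642 = 1.15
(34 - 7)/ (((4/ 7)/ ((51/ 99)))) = 1071/44 = 24.34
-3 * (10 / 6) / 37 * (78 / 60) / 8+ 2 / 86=33/25456 = 0.00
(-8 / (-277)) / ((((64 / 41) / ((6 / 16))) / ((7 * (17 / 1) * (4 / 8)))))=14637/35456 = 0.41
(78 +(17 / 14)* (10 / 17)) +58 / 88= 24447/308 = 79.37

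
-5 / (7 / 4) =-20/7 = -2.86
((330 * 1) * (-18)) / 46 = -2970/23 = -129.13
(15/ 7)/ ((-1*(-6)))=5/14 = 0.36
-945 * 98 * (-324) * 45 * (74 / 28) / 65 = 713705580/13 = 54900429.23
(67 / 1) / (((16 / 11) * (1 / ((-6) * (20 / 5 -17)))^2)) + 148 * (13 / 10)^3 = 140284703/500 = 280569.41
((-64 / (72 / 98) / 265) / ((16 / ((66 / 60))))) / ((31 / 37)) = -19943/739350 = -0.03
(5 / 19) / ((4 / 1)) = 5/76 = 0.07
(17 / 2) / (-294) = -17/588 = -0.03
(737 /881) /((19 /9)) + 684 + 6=11556543/16739 = 690.40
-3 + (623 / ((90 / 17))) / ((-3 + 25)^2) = -120089/43560 = -2.76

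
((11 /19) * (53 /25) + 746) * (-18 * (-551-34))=747488898/95 = 7868304.19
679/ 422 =1.61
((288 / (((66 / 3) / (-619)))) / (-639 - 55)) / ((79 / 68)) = 3030624/301543 = 10.05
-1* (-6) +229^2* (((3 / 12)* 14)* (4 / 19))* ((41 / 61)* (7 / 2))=105360923/1159 = 90906.75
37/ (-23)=-1.61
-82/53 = -1.55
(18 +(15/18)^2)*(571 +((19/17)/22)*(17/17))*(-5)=-239557715/4488 = -53377.39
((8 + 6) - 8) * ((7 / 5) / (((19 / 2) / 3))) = 252/95 = 2.65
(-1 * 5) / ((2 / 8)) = -20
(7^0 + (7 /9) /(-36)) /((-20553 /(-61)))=19337/6659172 = 0.00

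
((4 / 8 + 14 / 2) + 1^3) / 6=17/12 = 1.42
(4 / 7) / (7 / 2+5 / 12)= 48/329 = 0.15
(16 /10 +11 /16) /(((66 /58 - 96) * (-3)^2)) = -1769/660240 = 0.00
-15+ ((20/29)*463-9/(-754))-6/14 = 1603951/5278 = 303.89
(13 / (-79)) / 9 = -13/711 = -0.02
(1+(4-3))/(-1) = -2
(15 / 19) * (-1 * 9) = -135/19 = -7.11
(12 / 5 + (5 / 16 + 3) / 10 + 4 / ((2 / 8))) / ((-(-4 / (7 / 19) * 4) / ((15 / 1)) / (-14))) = -440559/4864 = -90.58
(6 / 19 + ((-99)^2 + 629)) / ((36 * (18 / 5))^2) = 154825/249318 = 0.62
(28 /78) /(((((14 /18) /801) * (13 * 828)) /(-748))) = -99858/3887 = -25.69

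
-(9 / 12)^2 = -9/16 = -0.56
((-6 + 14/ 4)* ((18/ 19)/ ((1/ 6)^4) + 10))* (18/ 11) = -96210/19 = -5063.68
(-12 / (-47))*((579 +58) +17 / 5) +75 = 56049/235 = 238.51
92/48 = 23/12 = 1.92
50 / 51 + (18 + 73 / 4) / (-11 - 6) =-235/204 = -1.15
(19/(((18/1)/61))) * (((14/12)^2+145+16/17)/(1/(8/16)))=4742.32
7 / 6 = 1.17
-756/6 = -126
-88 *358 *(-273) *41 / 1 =352624272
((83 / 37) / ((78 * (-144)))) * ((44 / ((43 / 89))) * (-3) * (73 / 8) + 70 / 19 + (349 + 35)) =285531869/679064256 = 0.42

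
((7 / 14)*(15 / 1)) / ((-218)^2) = 15/95048 = 0.00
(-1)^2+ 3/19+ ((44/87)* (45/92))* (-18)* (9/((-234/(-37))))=-5.18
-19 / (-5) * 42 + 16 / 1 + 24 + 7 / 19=18997/95 = 199.97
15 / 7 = 2.14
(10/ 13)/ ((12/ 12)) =10/13 = 0.77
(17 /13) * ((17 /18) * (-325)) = -7225/18 = -401.39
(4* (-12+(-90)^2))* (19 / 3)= 204896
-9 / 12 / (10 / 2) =-3/20 = -0.15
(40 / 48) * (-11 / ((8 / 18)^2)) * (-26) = 19305/16 = 1206.56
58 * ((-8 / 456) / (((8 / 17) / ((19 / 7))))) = -493/84 = -5.87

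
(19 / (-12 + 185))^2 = 361/29929 = 0.01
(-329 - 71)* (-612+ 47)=226000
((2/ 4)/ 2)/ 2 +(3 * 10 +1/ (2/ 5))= 261/8 = 32.62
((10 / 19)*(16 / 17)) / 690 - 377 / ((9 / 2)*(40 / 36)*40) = -8398999/4457400 = -1.88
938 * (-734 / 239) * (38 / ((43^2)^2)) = -26162696/817093439 = -0.03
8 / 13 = 0.62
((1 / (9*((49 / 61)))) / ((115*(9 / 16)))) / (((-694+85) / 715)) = -139568/55593783 = 0.00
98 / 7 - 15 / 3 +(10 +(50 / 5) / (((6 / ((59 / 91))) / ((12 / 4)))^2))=20.05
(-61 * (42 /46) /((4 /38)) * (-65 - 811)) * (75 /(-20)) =-79953615/46 = -1738122.07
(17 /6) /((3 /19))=323/18 = 17.94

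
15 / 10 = 1.50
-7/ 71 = -0.10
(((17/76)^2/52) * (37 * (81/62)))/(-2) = -866133/37243648 = -0.02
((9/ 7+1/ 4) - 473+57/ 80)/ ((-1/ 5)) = 263621/112 = 2353.76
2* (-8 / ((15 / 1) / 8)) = -128/15 = -8.53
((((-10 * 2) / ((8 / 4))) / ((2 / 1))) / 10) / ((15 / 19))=-19/30 = -0.63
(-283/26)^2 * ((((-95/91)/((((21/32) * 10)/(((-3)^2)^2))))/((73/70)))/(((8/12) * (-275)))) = 493027884/61746685 = 7.98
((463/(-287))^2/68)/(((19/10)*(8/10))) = 5359225/212841496 = 0.03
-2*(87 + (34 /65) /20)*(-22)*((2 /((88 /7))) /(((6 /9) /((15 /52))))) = 3563721/13520 = 263.59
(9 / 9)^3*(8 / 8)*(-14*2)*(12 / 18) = -56/3 = -18.67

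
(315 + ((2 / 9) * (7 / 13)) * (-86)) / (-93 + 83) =-35651/1170 = -30.47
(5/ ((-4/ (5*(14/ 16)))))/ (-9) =175/288 = 0.61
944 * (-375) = -354000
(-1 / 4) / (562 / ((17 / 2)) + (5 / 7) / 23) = -2737/724196 = 0.00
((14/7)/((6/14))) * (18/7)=12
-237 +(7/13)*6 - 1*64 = -3871/13 = -297.77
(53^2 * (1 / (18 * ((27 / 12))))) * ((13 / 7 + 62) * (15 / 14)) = 2092705/441 = 4745.36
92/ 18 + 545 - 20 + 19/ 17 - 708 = -27046/153 = -176.77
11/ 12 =0.92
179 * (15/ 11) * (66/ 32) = 8055/16 = 503.44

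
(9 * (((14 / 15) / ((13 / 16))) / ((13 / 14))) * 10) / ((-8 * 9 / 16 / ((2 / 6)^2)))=-12544/4563 = -2.75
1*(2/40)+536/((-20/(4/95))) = -2049/1900 = -1.08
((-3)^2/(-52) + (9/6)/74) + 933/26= 35.73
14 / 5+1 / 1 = 19/5 = 3.80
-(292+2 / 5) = -1462/5 = -292.40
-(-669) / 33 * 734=163682/11 = 14880.18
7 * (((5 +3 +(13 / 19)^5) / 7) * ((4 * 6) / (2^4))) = 60540255/4952198 = 12.22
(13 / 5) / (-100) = -0.03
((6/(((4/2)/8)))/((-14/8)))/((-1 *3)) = 32/7 = 4.57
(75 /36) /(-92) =-25/1104 = -0.02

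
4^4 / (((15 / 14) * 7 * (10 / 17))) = 4352/75 = 58.03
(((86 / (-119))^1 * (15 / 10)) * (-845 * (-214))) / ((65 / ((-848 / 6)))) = 50721424/119 = 426230.45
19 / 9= 2.11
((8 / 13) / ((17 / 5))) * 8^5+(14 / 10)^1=6555147/1105 = 5932.26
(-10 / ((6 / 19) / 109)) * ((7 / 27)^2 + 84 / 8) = -159539485/4374 = -36474.51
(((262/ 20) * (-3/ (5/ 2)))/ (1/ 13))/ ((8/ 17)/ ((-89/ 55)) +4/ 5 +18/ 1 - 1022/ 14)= 7729917/2061115 = 3.75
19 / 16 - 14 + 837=13187/16 = 824.19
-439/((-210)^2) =-439/44100 = -0.01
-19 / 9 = -2.11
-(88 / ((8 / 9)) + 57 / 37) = -3720/37 = -100.54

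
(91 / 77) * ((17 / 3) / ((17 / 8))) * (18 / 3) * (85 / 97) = 17680/1067 = 16.57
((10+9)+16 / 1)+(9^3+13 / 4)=3069/4 = 767.25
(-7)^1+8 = 1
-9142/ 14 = -653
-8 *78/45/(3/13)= -2704/45 = -60.09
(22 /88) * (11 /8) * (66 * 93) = 33759/16 = 2109.94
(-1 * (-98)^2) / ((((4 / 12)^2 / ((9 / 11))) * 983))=-777924/10813 = -71.94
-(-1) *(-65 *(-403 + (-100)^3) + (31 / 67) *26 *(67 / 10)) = 325131378/5 = 65026275.60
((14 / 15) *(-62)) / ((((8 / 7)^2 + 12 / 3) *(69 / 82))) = -871906/67275 = -12.96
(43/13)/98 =43/1274 = 0.03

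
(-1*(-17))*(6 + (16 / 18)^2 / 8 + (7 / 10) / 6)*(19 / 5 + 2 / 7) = 431.71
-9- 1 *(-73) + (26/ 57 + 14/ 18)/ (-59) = 645485/10089 = 63.98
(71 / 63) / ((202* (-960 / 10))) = -71/1221696 = 0.00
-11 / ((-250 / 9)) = 99/250 = 0.40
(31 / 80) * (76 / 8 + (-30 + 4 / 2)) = -1147/160 = -7.17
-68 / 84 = -17/21 = -0.81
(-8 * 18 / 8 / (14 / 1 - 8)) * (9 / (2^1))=-27/2 = -13.50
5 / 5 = 1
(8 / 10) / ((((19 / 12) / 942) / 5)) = 45216/19 = 2379.79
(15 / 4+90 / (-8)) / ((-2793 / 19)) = 5/98 = 0.05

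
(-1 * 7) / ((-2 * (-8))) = -7/16 = -0.44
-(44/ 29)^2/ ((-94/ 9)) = 8712/39527 = 0.22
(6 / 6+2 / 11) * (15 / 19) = 195/209 = 0.93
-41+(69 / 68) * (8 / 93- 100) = -75036/527 = -142.38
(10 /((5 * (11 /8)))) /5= 0.29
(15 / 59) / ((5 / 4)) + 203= 11989/59 = 203.20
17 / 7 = 2.43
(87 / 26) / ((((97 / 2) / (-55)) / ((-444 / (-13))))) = -2124540/16393 = -129.60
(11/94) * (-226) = -1243/47 = -26.45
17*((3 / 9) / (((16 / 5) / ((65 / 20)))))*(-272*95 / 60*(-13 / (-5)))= -927979/144 = -6444.30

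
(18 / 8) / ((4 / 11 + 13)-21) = -33/112 = -0.29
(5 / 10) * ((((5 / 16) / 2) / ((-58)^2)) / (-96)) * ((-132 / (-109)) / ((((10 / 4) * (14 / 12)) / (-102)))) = 1683/164270848 = 0.00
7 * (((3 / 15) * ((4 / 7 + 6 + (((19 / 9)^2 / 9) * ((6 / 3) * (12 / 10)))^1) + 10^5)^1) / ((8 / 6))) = 425282999/4050 = 105008.15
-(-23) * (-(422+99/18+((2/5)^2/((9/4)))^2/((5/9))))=-553089901/56250 = -9832.71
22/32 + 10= 171/16 = 10.69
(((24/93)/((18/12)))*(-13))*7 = -15.66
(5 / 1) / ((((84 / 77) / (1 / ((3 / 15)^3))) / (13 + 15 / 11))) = 49375/6 = 8229.17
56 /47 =1.19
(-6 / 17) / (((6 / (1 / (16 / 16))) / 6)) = -6/17 = -0.35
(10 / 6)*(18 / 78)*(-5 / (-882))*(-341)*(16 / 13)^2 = -1091200/968877 = -1.13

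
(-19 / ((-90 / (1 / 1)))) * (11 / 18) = 209/1620 = 0.13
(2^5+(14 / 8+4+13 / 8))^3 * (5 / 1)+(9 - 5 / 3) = 468849389/1536 = 305240.49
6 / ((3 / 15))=30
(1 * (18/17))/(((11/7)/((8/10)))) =0.54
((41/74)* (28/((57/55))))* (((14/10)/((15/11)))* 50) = 4861780/6327 = 768.42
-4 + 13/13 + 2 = -1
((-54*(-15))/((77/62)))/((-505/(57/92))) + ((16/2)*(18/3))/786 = -17318669/23432101 = -0.74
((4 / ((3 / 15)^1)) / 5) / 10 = 0.40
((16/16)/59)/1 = 1/59 = 0.02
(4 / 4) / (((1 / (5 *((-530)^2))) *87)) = 1404500/87 = 16143.68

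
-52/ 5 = -10.40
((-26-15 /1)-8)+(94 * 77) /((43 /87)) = 627599/43 = 14595.33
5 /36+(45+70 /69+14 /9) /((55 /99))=355067/4140 = 85.76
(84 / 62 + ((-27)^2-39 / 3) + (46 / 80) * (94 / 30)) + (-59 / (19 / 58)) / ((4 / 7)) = 403.97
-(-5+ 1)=4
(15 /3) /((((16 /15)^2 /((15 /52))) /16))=20.28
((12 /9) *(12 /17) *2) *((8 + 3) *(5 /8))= 220/17 = 12.94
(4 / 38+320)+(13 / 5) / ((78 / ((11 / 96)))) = 17516369/54720 = 320.11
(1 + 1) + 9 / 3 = 5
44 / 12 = 11/3 = 3.67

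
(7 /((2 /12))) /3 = 14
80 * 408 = 32640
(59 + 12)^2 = 5041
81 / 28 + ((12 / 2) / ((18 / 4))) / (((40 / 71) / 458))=456467/420 = 1086.83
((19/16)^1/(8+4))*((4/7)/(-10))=-19/3360 = -0.01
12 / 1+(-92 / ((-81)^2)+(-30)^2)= 5983540/6561 = 911.99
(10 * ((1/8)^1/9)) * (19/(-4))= -95/144 = -0.66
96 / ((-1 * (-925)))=96/925 = 0.10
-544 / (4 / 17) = -2312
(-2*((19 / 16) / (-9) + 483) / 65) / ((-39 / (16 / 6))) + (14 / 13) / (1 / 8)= 659213/68445 = 9.63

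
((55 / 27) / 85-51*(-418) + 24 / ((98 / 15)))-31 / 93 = 479538800/22491 = 21321.36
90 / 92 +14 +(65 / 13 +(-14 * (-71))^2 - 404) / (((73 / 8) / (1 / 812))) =14438985/97382 = 148.27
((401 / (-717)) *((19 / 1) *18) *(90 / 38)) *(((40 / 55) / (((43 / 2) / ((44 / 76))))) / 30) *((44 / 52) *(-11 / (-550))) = -317592/63460475 = -0.01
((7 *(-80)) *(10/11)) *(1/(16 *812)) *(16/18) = -0.03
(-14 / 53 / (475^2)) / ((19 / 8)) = -112/227204375 = 0.00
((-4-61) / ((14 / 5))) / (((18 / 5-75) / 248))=201500/2499 = 80.63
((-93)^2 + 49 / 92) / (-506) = -795757/46552 = -17.09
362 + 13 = 375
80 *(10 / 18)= 400/9 = 44.44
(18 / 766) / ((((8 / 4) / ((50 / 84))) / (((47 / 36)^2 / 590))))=11045/546666624 = 0.00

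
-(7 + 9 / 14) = -7.64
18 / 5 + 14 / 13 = 304/65 = 4.68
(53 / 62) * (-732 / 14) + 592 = 118765/217 = 547.30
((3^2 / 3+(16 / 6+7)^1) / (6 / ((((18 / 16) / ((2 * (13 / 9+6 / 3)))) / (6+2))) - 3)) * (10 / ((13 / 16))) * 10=109440/20423 = 5.36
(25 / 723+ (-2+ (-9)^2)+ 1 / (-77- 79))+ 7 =1078105/12532 = 86.03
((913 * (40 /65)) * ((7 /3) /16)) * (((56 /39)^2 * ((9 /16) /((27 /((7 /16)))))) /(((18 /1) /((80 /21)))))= 1565795/4804839 = 0.33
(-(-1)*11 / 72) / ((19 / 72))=11/19 = 0.58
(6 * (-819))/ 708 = -819/118 = -6.94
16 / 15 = 1.07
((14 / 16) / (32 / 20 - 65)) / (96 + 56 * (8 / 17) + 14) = -595/5878448 = 0.00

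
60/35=12/7 = 1.71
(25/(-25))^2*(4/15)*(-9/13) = -12/65 = -0.18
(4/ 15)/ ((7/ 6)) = 8/35 = 0.23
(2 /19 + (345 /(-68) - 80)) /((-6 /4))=36593/646 = 56.65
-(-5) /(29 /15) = 75/29 = 2.59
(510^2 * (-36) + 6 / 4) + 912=-18725373/2 = -9362686.50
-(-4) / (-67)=-4/67 = -0.06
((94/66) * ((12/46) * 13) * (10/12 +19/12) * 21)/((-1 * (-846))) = 2639/9108 = 0.29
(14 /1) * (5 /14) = 5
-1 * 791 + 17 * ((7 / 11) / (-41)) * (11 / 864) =-28020503/35424 = -791.00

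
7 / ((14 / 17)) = 17/2 = 8.50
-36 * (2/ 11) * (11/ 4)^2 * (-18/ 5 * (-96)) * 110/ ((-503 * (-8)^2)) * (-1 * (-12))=701.46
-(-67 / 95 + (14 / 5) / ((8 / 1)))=27/76 = 0.36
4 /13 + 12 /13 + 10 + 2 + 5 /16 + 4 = 3649/208 = 17.54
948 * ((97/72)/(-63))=-7663/378 = -20.27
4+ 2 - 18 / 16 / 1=39/8 = 4.88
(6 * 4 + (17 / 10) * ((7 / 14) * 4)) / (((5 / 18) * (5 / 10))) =197.28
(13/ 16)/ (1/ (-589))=-7657/16 = -478.56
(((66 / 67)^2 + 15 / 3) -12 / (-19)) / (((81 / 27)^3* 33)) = 563087/75994281 = 0.01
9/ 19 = 0.47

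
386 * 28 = 10808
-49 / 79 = -0.62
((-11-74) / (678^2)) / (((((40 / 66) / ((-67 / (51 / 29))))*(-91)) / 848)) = -1132769/10457811 = -0.11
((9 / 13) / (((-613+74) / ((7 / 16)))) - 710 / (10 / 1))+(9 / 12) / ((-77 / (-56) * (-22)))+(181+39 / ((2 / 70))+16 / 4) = 260559837/176176 = 1478.97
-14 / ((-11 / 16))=224/11 = 20.36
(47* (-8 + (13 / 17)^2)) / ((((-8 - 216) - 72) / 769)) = 77454449/85544 = 905.43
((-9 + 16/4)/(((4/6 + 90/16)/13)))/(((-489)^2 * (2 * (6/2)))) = -260/36107271 = 0.00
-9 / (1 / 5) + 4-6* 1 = -47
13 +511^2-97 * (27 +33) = 255314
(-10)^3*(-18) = 18000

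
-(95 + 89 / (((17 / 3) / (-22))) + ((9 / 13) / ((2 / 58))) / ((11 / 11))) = 230.45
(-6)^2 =36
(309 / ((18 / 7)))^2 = 519841/36 = 14440.03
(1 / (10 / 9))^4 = 6561/10000 = 0.66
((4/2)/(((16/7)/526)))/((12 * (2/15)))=287.66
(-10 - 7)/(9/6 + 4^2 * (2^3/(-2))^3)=34/2045 = 0.02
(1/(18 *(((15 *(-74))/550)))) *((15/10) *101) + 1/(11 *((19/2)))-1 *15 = -5334151/278388 = -19.16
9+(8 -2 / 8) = 67/4 = 16.75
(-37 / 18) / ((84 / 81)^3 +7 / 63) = -80919/48278 = -1.68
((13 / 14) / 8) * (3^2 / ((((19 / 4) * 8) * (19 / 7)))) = 117/11552 = 0.01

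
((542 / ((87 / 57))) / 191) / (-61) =-10298/337879 = -0.03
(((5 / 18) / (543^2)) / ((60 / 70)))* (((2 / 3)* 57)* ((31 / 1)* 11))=226765/15921846 = 0.01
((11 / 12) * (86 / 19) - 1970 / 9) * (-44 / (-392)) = -807851/33516 = -24.10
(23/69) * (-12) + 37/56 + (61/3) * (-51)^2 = 2961485/56 = 52883.66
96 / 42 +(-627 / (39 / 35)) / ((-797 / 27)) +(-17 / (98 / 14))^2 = 13832506/507689 = 27.25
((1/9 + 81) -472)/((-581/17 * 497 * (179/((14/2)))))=59806/66455361 = 0.00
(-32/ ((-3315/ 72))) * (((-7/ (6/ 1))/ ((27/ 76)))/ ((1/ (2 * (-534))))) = 24242176/9945 = 2437.62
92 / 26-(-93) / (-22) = -197/286 = -0.69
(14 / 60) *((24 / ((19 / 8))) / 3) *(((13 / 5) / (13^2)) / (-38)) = -112/351975 = 0.00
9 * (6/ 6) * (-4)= -36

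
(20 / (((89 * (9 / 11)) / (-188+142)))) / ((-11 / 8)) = 7360/801 = 9.19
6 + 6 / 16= 51/8 = 6.38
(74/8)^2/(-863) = -1369/13808 = -0.10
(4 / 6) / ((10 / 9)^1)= 3/5 = 0.60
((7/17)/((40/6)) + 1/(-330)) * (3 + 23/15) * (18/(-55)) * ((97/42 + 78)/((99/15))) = -2222807/2096325 = -1.06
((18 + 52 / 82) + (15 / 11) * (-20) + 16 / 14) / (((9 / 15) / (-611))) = 24097840/3157 = 7633.15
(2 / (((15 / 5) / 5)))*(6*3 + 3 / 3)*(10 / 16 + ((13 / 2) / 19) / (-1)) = 215/12 = 17.92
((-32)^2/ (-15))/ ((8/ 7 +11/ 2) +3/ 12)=-28672/2895 = -9.90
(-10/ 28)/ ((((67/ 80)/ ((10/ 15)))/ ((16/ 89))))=-0.05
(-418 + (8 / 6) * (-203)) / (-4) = 1033/6 = 172.17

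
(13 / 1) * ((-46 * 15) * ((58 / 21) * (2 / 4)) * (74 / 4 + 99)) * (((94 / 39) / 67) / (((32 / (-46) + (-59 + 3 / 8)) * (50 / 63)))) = 813318456/731305 = 1112.15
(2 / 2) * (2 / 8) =1/4 = 0.25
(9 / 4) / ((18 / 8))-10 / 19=0.47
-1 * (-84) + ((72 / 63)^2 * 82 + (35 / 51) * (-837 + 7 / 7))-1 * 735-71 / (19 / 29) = -58211320/47481 = -1225.99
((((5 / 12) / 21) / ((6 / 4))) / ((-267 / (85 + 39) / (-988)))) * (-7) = -306280/7209 = -42.49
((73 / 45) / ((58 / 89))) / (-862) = -6497/2249820 = 0.00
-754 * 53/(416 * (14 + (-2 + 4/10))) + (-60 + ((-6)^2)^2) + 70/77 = 13412617/10912 = 1229.16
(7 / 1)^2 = 49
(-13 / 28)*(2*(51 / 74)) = -663/1036 = -0.64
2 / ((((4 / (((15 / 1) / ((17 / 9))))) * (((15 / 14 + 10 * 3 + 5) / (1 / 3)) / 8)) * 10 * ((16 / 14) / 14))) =3087/8585 = 0.36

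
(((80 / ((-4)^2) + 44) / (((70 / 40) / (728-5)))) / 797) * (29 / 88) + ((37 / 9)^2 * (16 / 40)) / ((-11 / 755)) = -647131883/1420254 = -455.65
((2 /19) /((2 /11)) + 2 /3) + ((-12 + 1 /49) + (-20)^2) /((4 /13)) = 14102549/11172 = 1262.31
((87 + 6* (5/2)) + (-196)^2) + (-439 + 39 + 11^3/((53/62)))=39675.02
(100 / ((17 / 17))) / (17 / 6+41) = 600/263 = 2.28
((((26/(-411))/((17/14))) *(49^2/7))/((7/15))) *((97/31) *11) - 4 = -95443856/72199 = -1321.96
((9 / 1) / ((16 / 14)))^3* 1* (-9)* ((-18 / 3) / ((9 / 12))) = 2250423/64 = 35162.86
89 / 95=0.94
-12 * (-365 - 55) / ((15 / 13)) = 4368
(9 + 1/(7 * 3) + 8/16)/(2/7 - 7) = -401/282 = -1.42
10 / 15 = 2/3 = 0.67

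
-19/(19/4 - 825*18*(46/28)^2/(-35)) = -26068/1577647 = -0.02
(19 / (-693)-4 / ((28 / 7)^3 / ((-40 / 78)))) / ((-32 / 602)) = -7181/82368 = -0.09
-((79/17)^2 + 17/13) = -86046/3757 = -22.90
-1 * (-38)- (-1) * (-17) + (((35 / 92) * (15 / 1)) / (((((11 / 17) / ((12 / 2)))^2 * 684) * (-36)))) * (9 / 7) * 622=2142411/423016 = 5.06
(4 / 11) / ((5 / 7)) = 28/55 = 0.51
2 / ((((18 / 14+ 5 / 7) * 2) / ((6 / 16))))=3/16 = 0.19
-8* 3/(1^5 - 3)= 12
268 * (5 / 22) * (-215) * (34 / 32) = -1224425/88 = -13913.92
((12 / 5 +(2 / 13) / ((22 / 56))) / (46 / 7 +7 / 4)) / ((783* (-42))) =-3992/391331655 = 0.00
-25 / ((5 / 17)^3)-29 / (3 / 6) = -5203/5 = -1040.60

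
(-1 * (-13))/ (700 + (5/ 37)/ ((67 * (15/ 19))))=96681/5205919 = 0.02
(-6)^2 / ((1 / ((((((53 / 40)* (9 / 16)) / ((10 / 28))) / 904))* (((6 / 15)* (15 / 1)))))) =90153/180800 = 0.50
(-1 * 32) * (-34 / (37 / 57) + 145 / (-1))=233696/37 = 6316.11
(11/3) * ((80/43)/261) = 880/33669 = 0.03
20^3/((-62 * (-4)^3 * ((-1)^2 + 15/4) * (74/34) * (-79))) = -4250/1721647 = 0.00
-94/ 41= -2.29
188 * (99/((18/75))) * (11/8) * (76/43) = 188464.53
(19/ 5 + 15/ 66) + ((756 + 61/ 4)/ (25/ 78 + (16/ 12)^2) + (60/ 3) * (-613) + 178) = -11710.41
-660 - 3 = -663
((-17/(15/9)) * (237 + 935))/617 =-59772/3085 = -19.38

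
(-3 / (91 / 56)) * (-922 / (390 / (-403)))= -114328/65 = -1758.89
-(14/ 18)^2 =-49/81 = -0.60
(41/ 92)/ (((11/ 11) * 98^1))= 41/9016 = 0.00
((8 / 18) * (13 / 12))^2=169/729 = 0.23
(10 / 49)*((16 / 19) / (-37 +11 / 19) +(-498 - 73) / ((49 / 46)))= -45442140/415373 = -109.40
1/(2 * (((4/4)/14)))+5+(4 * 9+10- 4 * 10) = 18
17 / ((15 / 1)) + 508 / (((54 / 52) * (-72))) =-6878/1215 = -5.66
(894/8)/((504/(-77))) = -1639/96 = -17.07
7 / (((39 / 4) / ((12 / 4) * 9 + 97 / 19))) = 17080/741 = 23.05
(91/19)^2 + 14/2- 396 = -132148/361 = -366.06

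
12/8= 3/2 = 1.50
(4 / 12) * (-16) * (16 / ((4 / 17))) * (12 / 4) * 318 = -345984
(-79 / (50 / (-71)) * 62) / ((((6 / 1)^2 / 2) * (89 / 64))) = 5564128/20025 = 277.86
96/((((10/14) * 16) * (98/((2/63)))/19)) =38/735 = 0.05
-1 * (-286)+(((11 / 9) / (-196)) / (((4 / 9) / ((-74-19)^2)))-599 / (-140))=662197/3920 = 168.93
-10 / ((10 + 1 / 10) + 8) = -100/181 = -0.55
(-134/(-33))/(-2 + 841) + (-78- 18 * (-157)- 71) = 2677.00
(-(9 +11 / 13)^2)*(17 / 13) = -278528/2197 = -126.78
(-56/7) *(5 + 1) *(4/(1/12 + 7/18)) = -6912/17 = -406.59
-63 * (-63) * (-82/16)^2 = 6671889/64 = 104248.27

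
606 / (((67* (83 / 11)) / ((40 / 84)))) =22220/38927 = 0.57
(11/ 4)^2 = 121/16 = 7.56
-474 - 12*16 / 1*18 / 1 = -3930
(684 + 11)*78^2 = 4228380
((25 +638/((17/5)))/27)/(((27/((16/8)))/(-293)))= -706130/4131 = -170.93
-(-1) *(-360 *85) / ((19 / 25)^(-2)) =-441864/25 = -17674.56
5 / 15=1/3 = 0.33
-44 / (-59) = 44/59 = 0.75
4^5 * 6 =6144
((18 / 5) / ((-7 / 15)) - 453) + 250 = -1475/7 = -210.71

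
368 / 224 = 23/14 = 1.64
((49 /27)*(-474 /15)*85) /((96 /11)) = -723877/1296 = -558.55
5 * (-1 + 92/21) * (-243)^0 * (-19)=-6745/21 = -321.19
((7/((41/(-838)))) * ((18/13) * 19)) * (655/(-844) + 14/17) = -341550783/1911871 = -178.65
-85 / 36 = -2.36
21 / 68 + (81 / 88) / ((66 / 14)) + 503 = 8285663/16456 = 503.50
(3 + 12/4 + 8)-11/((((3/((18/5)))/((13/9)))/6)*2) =-216/5 = -43.20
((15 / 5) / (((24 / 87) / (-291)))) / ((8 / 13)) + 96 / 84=-2303335/448 = -5141.37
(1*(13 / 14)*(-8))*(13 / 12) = -169/21 = -8.05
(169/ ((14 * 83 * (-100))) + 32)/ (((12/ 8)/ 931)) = 494524723/24900 = 19860.43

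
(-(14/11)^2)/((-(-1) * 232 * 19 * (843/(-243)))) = 3969/37469102 = 0.00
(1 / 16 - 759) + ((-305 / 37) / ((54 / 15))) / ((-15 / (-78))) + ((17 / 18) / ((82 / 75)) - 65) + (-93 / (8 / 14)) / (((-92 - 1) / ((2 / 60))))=-911935481/1092240 = -834.92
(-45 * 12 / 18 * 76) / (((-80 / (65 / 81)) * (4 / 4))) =1235/54 = 22.87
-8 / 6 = -4/3 = -1.33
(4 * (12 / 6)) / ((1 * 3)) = 8/3 = 2.67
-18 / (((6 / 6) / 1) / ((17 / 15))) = -102/5 = -20.40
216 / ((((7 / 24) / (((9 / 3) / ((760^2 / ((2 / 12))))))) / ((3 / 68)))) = 243/8591800 = 0.00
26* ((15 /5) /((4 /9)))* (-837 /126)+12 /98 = -228477/196 = -1165.70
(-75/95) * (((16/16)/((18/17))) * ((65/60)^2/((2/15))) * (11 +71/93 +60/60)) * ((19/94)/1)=-85256275/5035392 = -16.93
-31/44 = -0.70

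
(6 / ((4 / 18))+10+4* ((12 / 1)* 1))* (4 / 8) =85/2 = 42.50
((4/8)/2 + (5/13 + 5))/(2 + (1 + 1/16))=1172/637 = 1.84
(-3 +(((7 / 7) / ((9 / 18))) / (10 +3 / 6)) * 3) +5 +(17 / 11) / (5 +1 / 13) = 14615/5082 = 2.88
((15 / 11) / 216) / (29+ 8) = 5/29304 = 0.00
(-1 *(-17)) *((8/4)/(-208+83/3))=-102/541 = -0.19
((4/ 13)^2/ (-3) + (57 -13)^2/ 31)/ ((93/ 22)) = 21583232/1461681 = 14.77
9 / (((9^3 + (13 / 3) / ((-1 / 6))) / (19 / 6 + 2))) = 0.07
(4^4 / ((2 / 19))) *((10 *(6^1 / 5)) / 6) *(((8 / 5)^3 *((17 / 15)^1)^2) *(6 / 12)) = 12794.96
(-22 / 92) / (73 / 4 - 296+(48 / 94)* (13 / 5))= 5170/5976251 = 0.00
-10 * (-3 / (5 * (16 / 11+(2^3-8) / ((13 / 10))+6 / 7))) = 231/89 = 2.60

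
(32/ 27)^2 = 1024/729 = 1.40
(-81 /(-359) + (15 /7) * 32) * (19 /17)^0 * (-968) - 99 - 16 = -167643611/2513 = -66710.55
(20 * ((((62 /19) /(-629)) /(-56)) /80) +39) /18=52201999/24093216 = 2.17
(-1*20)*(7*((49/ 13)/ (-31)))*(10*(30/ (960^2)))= 1715/309504 = 0.01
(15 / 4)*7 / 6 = 35/8 = 4.38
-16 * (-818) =13088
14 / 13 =1.08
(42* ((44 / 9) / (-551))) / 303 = -616/500859 = 0.00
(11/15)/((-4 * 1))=-11/60 = -0.18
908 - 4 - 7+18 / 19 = 17061/19 = 897.95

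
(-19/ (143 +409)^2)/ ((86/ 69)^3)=-1311/40707584 = 0.00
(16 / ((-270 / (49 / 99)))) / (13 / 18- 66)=784/1744875 = 0.00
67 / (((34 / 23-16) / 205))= -315905/334 = -945.82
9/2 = 4.50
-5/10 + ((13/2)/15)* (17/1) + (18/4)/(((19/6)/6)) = 4387/285 = 15.39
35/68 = 0.51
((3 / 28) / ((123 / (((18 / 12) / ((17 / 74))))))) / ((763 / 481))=53391/14890708 = 0.00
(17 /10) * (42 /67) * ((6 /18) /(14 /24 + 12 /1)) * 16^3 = 5849088/50585 = 115.63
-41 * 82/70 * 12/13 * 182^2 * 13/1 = -95453904/5 = -19090780.80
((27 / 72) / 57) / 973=1/147896 = 0.00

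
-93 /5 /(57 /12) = -3.92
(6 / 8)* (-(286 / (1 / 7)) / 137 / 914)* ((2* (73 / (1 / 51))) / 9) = -1242241/125218 = -9.92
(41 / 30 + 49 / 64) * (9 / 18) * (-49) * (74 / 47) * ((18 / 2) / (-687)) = 3711211/3444160 = 1.08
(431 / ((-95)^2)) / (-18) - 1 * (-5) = 5.00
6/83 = 0.07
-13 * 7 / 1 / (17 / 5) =-455/17 = -26.76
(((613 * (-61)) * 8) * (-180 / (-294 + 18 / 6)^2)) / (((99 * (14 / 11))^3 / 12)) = 2991440/784230741 = 0.00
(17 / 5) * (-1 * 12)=-204/5 = -40.80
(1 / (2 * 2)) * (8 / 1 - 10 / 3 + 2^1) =5/3 = 1.67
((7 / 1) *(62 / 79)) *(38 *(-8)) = -131936/79 = -1670.08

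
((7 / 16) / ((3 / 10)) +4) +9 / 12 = 149/24 = 6.21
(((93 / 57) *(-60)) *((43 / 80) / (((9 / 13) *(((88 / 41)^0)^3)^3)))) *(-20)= 86645/57 = 1520.09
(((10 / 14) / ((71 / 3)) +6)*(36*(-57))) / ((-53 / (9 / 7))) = 55348596/184387 = 300.18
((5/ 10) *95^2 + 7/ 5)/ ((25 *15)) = 45139/3750 = 12.04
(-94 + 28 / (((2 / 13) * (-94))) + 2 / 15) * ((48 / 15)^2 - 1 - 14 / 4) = -19384267/35250 = -549.91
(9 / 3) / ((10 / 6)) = 9/5 = 1.80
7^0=1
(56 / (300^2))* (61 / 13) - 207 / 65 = -465323/146250 = -3.18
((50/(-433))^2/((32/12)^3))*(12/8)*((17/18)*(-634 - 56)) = -32990625/47997184 = -0.69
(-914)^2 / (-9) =-835396/9 = -92821.78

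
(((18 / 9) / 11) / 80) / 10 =1/4400 = 0.00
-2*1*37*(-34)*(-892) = -2244272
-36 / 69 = -12/23 = -0.52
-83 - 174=-257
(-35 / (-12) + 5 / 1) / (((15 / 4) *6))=19/54 = 0.35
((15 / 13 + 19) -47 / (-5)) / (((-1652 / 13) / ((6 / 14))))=-5763/57820 = -0.10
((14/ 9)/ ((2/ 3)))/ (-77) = -1/33 = -0.03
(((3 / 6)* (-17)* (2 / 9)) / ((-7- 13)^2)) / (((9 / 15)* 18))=-17/38880 = 0.00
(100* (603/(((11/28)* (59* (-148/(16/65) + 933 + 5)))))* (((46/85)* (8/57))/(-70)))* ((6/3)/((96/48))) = -788992/94122523 = -0.01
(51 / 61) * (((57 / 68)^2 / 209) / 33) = 171/2007632 = 0.00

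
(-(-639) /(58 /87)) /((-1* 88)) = -1917/176 = -10.89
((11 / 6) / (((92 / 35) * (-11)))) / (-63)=5/4968 = 0.00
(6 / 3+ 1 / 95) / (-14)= -191/1330 = -0.14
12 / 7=1.71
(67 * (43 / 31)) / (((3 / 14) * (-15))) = -40334/1395 = -28.91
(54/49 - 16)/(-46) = 365/1127 = 0.32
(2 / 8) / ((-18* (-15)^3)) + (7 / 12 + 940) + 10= 230991751/243000 = 950.58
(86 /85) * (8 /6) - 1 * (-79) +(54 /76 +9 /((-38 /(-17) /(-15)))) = 100121/4845 = 20.66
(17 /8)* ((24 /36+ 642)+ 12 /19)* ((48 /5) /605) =1246712/57475 = 21.69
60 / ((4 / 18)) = 270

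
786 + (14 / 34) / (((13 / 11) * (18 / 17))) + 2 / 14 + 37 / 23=29690149/37674 = 788.08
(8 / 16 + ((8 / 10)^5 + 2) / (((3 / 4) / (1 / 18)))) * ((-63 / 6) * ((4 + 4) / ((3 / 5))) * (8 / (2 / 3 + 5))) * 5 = -12708752/19125 = -664.51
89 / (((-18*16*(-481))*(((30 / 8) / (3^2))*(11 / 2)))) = 89/317460 = 0.00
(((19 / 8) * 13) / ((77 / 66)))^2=549081/784 = 700.36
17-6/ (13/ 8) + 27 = 524/13 = 40.31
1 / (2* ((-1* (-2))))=1/4 = 0.25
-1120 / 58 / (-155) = 112/899 = 0.12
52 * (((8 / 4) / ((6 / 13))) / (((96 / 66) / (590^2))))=161779475/3 = 53926491.67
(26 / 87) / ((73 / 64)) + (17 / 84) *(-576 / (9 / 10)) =-5746592/44457 = -129.26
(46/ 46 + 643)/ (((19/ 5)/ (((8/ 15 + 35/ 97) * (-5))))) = -4189220/5529 = -757.68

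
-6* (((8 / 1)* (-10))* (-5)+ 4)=-2424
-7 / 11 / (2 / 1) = -0.32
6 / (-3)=-2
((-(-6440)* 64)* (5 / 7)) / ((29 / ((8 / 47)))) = 2355200/1363 = 1727.95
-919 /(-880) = 919/880 = 1.04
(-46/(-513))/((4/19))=23/54 = 0.43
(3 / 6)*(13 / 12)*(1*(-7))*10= -455/12 = -37.92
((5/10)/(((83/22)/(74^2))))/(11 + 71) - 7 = 6297/3403 = 1.85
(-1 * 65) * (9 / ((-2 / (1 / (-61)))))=-585/122 = -4.80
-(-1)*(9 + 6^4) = 1305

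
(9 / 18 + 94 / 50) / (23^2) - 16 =-423081/26450 = -16.00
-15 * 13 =-195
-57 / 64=-0.89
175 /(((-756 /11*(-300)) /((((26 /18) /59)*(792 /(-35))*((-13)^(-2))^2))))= -121/734962410 = 0.00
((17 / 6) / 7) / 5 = 17/210 = 0.08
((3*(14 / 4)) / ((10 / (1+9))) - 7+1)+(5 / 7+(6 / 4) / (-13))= 464/91 = 5.10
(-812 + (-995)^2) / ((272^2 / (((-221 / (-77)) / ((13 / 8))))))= 58189/2464 = 23.62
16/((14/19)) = 152/7 = 21.71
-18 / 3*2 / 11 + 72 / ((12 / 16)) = 94.91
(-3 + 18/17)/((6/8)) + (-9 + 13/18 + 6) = -1489/306 = -4.87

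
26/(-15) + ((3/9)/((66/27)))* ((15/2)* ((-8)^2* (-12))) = -129886/165 = -787.19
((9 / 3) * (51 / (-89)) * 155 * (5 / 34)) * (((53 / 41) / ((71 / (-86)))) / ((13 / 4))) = 63584100/3368027 = 18.88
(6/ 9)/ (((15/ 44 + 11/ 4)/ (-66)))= -14.24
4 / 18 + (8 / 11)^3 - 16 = -184394/11979 = -15.39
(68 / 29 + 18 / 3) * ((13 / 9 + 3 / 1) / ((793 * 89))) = 9680/18420597 = 0.00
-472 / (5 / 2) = -944/5 = -188.80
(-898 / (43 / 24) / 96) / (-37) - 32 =-101375/3182 = -31.86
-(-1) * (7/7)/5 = 1/5 = 0.20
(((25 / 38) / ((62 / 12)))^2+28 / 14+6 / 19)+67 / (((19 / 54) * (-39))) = -11503081/4509973 = -2.55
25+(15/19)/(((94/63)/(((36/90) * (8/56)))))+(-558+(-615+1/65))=-66633012/58045 = -1147.95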